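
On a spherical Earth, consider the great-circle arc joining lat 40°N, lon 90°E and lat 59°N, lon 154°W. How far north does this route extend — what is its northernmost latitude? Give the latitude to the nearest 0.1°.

≈ 67.5°N

The great circle lies in the plane with unit normal n̂ = (p₁ × p₂)/|p₁ × p₂|.
Here n̂_z ≈ +0.383; the vertex latitude is φ_max = arccos|n̂_z| ≈ 67.5°.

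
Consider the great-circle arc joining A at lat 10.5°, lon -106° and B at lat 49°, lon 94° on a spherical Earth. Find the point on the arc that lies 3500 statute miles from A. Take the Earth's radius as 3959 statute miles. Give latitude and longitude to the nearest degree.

≈ lat 58°, lon -128°

Write both endpoints as unit vectors p₁, p₂ with components (cos φ cos λ, cos φ sin λ, sin φ).
The central angle between the endpoints is δ = arccos(p₁·p₂) ≈ 2.059 rad (117.9°). The total great-circle distance is δ·R ≈ 2.059 × 3959 ≈ 8150 mi, so the target fraction is f = 3500/8150 ≈ 0.429.
Interpolate at f ≈ 0.429 with slerp weights a = sin((1−f)δ)/sin δ ≈ 1.044, b = sin(fδ)/sin δ ≈ 0.875.
p = a·p₁ + b·p₂ ≈ (-0.323, -0.414, 0.851); φ = arcsin(p_z) ≈ 58.32°, λ = atan2(p_y, p_x) ≈ -127.96°.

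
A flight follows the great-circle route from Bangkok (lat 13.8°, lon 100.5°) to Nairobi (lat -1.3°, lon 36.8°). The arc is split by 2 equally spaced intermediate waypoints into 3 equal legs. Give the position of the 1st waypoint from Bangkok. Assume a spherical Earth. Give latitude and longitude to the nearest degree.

≈ lat 10°, lon 79°

From cos δ = sin φ₁ sin φ₂ + cos φ₁ cos φ₂ cos Δλ, the central angle is δ ≈ 1.132 rad (64.9°).
Interpolate at f = 1/3 with slerp weights a = sin((1−f)δ)/sin δ ≈ 0.757, b = sin(fδ)/sin δ ≈ 0.407.
p = a·p₁ + b·p₂ ≈ (0.192, 0.966, 0.171); φ = arcsin(p_z) ≈ 9.86°, λ = atan2(p_y, p_x) ≈ 78.77°.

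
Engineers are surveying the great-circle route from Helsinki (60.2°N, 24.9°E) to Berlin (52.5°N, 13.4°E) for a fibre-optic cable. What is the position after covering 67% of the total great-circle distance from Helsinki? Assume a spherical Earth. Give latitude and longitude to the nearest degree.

≈ (55°N, 17°E)

Convert each endpoint to a unit vector on the sphere (x = cos φ cos λ, y = cos φ sin λ, z = sin φ).
The central angle between the endpoints is δ = arccos(p₁·p₂) ≈ 0.174 rad (10.0°).
Interpolate at f = 0.67 with slerp weights a = sin((1−f)δ)/sin δ ≈ 0.331, b = sin(fδ)/sin δ ≈ 0.672.
p = a·p₁ + b·p₂ ≈ (0.547, 0.164, 0.821); φ = arcsin(p_z) ≈ 55.15°, λ = atan2(p_y, p_x) ≈ 16.70°.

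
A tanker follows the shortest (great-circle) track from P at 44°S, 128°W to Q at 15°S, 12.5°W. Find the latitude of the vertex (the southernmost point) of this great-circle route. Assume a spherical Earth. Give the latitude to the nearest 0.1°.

≈ 50.8°S

The great circle lies in the plane with unit normal n̂ = (p₁ × p₂)/|p₁ × p₂|.
Here n̂_z ≈ +0.632; the vertex latitude is φ_max = arccos|n̂_z| ≈ 50.8°.
Check via Clairaut: cos φ_max = |cos φ₁| · sin C = cos(44.0°)·sin(118.6°) ≈ 0.632, again giving ≈ 50.8°.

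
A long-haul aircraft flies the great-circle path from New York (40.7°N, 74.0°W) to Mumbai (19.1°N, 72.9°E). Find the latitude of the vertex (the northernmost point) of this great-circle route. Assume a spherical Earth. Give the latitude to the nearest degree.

≈ 65°N

The great circle lies in the plane with unit normal n̂ = (p₁ × p₂)/|p₁ × p₂|.
Here n̂_z ≈ +0.424; the vertex latitude is φ_max = arccos|n̂_z| ≈ 64.9°.
Check via Clairaut: cos φ_max = |cos φ₁| · sin C = cos(40.7°)·sin(34.0°) ≈ 0.424, again giving ≈ 64.9°.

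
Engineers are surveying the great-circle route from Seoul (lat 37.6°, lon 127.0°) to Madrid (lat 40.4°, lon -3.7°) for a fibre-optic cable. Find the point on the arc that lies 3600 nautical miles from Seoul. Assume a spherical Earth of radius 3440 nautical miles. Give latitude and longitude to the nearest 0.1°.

≈ lat 59.9°, lon 33.0°

From cos δ = sin φ₁ sin φ₂ + cos φ₁ cos φ₂ cos Δλ, the central angle is δ ≈ 1.569 rad (89.9°). The total great-circle distance is δ·R ≈ 1.569 × 3440 ≈ 5397 nmi, so the target fraction is f = 3600/5397 ≈ 0.667.
Interpolate at f ≈ 0.667 with slerp weights a = sin((1−f)δ)/sin δ ≈ 0.499, b = sin(fδ)/sin δ ≈ 0.866.
p = a·p₁ + b·p₂ ≈ (0.420, 0.273, 0.865); φ = arcsin(p_z) ≈ 59.93°, λ = atan2(p_y, p_x) ≈ 33.03°.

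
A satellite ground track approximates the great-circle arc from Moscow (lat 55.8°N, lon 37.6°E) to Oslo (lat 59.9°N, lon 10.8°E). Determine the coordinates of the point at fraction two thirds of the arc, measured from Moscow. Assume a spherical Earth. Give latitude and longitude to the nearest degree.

Write both endpoints as unit vectors p₁, p₂ with components (cos φ cos λ, cos φ sin λ, sin φ).
The central angle between the endpoints is δ = arccos(p₁·p₂) ≈ 0.257 rad (14.7°).
Interpolate at f = 2/3 with slerp weights a = sin((1−f)δ)/sin δ ≈ 0.337, b = sin(fδ)/sin δ ≈ 0.671.
p = a·p₁ + b·p₂ ≈ (0.480, 0.178, 0.859); φ = arcsin(p_z) ≈ 59.17°, λ = atan2(p_y, p_x) ≈ 20.38°.

≈ lat 59°N, lon 20°E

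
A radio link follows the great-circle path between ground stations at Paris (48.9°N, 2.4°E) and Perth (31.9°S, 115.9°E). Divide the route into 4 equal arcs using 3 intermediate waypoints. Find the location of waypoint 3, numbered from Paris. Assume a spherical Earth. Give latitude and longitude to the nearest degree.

≈ 9°S, 91°E

The haversine formula gives a central angle δ ≈ 2.240 rad (128.4°) between the endpoints.
Interpolate at f = 3/4 with slerp weights a = sin((1−f)δ)/sin δ ≈ 0.678, b = sin(fδ)/sin δ ≈ 1.268.
p = a·p₁ + b·p₂ ≈ (-0.025, 0.987, -0.159); φ = arcsin(p_z) ≈ -9.17°, λ = atan2(p_y, p_x) ≈ 91.46°.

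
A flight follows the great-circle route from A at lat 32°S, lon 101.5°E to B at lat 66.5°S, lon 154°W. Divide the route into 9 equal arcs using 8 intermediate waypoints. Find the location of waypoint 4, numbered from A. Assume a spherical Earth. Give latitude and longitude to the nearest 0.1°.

Convert each endpoint to a unit vector on the sphere (x = cos φ cos λ, y = cos φ sin λ, z = sin φ).
The central angle between the endpoints is δ = arccos(p₁·p₂) ≈ 1.158 rad (66.3°).
Interpolate at f = 4/9 with slerp weights a = sin((1−f)δ)/sin δ ≈ 0.655, b = sin(fδ)/sin δ ≈ 0.537.
p = a·p₁ + b·p₂ ≈ (-0.303, 0.450, -0.840); φ = arcsin(p_z) ≈ -57.12°, λ = atan2(p_y, p_x) ≈ 123.96°.

≈ lat 57.1°S, lon 124.0°E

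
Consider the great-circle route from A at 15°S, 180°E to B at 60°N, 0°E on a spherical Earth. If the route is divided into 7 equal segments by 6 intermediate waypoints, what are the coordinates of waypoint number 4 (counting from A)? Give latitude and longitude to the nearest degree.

Write both endpoints as unit vectors p₁, p₂ with components (cos φ cos λ, cos φ sin λ, sin φ).
The central angle between the endpoints is δ = arccos(p₁·p₂) ≈ 2.356 rad (135.0°).
Interpolate at f = 4/7 with slerp weights a = sin((1−f)δ)/sin δ ≈ 1.197, b = sin(fδ)/sin δ ≈ 1.379.
p = a·p₁ + b·p₂ ≈ (-0.467, 0.000, 0.884); φ = arcsin(p_z) ≈ 62.14°, λ = atan2(p_y, p_x) ≈ 180.00°.

≈ 62°N, 180°E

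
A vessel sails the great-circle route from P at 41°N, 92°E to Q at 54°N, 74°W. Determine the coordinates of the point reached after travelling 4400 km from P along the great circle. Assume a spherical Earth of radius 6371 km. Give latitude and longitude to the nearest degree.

Write both endpoints as unit vectors p₁, p₂ with components (cos φ cos λ, cos φ sin λ, sin φ).
The central angle between the endpoints is δ = arccos(p₁·p₂) ≈ 1.470 rad (84.2°). The total great-circle distance is δ·R ≈ 1.470 × 6371 ≈ 9367 km, so the target fraction is f = 4400/9367 ≈ 0.470.
Interpolate at f ≈ 0.470 with slerp weights a = sin((1−f)δ)/sin δ ≈ 0.707, b = sin(fδ)/sin δ ≈ 0.640.
p = a·p₁ + b·p₂ ≈ (0.085, 0.171, 0.982); φ = arcsin(p_z) ≈ 78.98°, λ = atan2(p_y, p_x) ≈ 63.56°.

≈ 79°N, 64°E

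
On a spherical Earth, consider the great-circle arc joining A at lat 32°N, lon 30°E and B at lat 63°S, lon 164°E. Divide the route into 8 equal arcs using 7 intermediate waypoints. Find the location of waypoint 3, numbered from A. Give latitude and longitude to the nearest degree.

≈ lat 15°S, lon 53°E

Write both endpoints as unit vectors p₁, p₂ with components (cos φ cos λ, cos φ sin λ, sin φ).
The central angle between the endpoints is δ = arccos(p₁·p₂) ≈ 2.403 rad (137.7°).
Interpolate at f = 3/8 with slerp weights a = sin((1−f)δ)/sin δ ≈ 1.482, b = sin(fδ)/sin δ ≈ 1.165.
p = a·p₁ + b·p₂ ≈ (0.580, 0.774, -0.253); φ = arcsin(p_z) ≈ -14.63°, λ = atan2(p_y, p_x) ≈ 53.15°.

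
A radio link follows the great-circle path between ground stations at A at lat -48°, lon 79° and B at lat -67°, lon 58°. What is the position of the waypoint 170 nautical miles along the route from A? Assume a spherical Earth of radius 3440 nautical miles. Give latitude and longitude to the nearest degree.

The haversine formula gives a central angle δ ≈ 0.381 rad (21.9°) between the endpoints. The total great-circle distance is δ·R ≈ 0.381 × 3440 ≈ 1312 nmi, so the target fraction is f = 170/1312 ≈ 0.130.
Interpolate at f ≈ 0.130 with slerp weights a = sin((1−f)δ)/sin δ ≈ 0.876, b = sin(fδ)/sin δ ≈ 0.133.
p = a·p₁ + b·p₂ ≈ (0.139, 0.619, -0.773); φ = arcsin(p_z) ≈ -50.61°, λ = atan2(p_y, p_x) ≈ 77.32°.

≈ lat -51°, lon 77°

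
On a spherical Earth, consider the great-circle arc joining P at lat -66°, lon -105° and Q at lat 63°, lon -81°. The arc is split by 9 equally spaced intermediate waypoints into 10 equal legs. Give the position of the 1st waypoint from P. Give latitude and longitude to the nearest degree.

Write both endpoints as unit vectors p₁, p₂ with components (cos φ cos λ, cos φ sin λ, sin φ).
The central angle between the endpoints is δ = arccos(p₁·p₂) ≈ 2.272 rad (130.2°).
Interpolate at f = 1/10 with slerp weights a = sin((1−f)δ)/sin δ ≈ 1.165, b = sin(fδ)/sin δ ≈ 0.295.
p = a·p₁ + b·p₂ ≈ (-0.102, -0.590, -0.801); φ = arcsin(p_z) ≈ -53.24°, λ = atan2(p_y, p_x) ≈ -99.78°.

≈ lat -53°, lon -100°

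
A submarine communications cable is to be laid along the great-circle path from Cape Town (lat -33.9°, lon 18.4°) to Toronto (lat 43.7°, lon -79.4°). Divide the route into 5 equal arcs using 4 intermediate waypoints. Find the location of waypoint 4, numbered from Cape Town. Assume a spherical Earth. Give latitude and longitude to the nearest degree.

From cos δ = sin φ₁ sin φ₂ + cos φ₁ cos φ₂ cos Δλ, the central angle is δ ≈ 2.056 rad (117.8°).
Interpolate at f = 4/5 with slerp weights a = sin((1−f)δ)/sin δ ≈ 0.452, b = sin(fδ)/sin δ ≈ 1.128.
p = a·p₁ + b·p₂ ≈ (0.506, -0.683, 0.527); φ = arcsin(p_z) ≈ 31.80°, λ = atan2(p_y, p_x) ≈ -53.46°.

≈ lat 32°, lon -53°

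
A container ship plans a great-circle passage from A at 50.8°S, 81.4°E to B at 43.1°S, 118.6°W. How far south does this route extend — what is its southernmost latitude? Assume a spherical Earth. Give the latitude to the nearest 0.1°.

The great circle lies in the plane with unit normal n̂ = (p₁ × p₂)/|p₁ × p₂|.
Here n̂_z ≈ +0.159; the vertex latitude is φ_max = arccos|n̂_z| ≈ 80.9°.
Check via Clairaut: cos φ_max = |cos φ₁| · sin C = cos(50.8°)·sin(165.5°) ≈ 0.159, again giving ≈ 80.9°.

≈ 80.9°S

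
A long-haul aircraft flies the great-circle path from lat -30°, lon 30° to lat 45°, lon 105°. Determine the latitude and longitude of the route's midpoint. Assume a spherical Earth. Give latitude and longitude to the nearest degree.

≈ lat 9°, lon 63°

The haversine formula gives a central angle δ ≈ 1.767 rad (101.2°) between the endpoints.
Interpolate at f = 1/2 with slerp weights a = sin((1−f)δ)/sin δ ≈ 0.788, b = sin(fδ)/sin δ ≈ 0.788.
p = a·p₁ + b·p₂ ≈ (0.447, 0.880, 0.163); φ = arcsin(p_z) ≈ 9.39°, λ = atan2(p_y, p_x) ≈ 63.07°.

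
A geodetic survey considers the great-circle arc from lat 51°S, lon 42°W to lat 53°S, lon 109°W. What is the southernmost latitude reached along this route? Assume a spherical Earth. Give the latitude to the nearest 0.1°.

≈ 57.0°S

The great circle lies in the plane with unit normal n̂ = (p₁ × p₂)/|p₁ × p₂|.
Here n̂_z ≈ -0.545; the vertex latitude is φ_max = arccos|n̂_z| ≈ 57.0°.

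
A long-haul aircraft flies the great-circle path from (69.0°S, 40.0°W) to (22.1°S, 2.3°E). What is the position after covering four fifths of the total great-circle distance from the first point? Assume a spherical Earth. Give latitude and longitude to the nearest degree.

Write both endpoints as unit vectors p₁, p₂ with components (cos φ cos λ, cos φ sin λ, sin φ).
The central angle between the endpoints is δ = arccos(p₁·p₂) ≈ 0.931 rad (53.4°).
Interpolate at f = 4/5 with slerp weights a = sin((1−f)δ)/sin δ ≈ 0.231, b = sin(fδ)/sin δ ≈ 0.845.
p = a·p₁ + b·p₂ ≈ (0.846, -0.022, -0.533); φ = arcsin(p_z) ≈ -32.23°, λ = atan2(p_y, p_x) ≈ -1.47°.

≈ (32°S, 1°W)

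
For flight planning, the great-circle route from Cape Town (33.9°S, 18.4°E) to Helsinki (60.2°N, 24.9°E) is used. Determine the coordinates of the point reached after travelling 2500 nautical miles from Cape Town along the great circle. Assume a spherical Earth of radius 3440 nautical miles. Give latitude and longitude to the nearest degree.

≈ 8°N, 21°E

The haversine formula gives a central angle δ ≈ 1.645 rad (94.3°) between the endpoints. The total great-circle distance is δ·R ≈ 1.645 × 3440 ≈ 5659 nmi, so the target fraction is f = 2500/5659 ≈ 0.442.
Interpolate at f ≈ 0.442 with slerp weights a = sin((1−f)δ)/sin δ ≈ 0.797, b = sin(fδ)/sin δ ≈ 0.666.
p = a·p₁ + b·p₂ ≈ (0.928, 0.348, 0.134); φ = arcsin(p_z) ≈ 7.69°, λ = atan2(p_y, p_x) ≈ 20.57°.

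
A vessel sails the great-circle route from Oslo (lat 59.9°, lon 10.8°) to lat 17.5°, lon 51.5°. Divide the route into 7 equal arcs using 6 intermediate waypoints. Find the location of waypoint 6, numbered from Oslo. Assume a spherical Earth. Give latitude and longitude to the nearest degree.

≈ lat 24°, lon 48°

Convert each endpoint to a unit vector on the sphere (x = cos φ cos λ, y = cos φ sin λ, z = sin φ).
The central angle between the endpoints is δ = arccos(p₁·p₂) ≈ 0.899 rad (51.5°).
Interpolate at f = 6/7 with slerp weights a = sin((1−f)δ)/sin δ ≈ 0.164, b = sin(fδ)/sin δ ≈ 0.890.
p = a·p₁ + b·p₂ ≈ (0.609, 0.680, 0.409); φ = arcsin(p_z) ≈ 24.15°, λ = atan2(p_y, p_x) ≈ 48.14°.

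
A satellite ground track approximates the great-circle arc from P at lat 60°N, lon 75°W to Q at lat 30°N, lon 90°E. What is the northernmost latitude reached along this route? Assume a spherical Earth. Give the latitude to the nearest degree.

≈ 84°N

The great circle lies in the plane with unit normal n̂ = (p₁ × p₂)/|p₁ × p₂|.
Here n̂_z ≈ +0.112; the vertex latitude is φ_max = arccos|n̂_z| ≈ 83.6°.
Check via Clairaut: cos φ_max = |cos φ₁| · sin C = cos(60.0°)·sin(13.0°) ≈ 0.112, again giving ≈ 83.6°.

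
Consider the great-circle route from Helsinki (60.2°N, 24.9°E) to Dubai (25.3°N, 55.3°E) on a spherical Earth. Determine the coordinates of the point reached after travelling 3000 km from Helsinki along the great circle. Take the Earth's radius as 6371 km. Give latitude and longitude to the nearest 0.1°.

≈ 37.8°N, 48.7°E

Convert each endpoint to a unit vector on the sphere (x = cos φ cos λ, y = cos φ sin λ, z = sin φ).
The central angle between the endpoints is δ = arccos(p₁·p₂) ≈ 0.710 rad (40.7°). The total great-circle distance is δ·R ≈ 0.710 × 6371 ≈ 4523 km, so the target fraction is f = 3000/4523 ≈ 0.663.
Interpolate at f ≈ 0.663 with slerp weights a = sin((1−f)δ)/sin δ ≈ 0.363, b = sin(fδ)/sin δ ≈ 0.696.
p = a·p₁ + b·p₂ ≈ (0.522, 0.593, 0.613); φ = arcsin(p_z) ≈ 37.79°, λ = atan2(p_y, p_x) ≈ 48.66°.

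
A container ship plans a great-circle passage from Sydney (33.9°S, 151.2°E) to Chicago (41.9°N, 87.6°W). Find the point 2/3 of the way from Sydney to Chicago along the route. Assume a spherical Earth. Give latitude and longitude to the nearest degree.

≈ 23°N, 136°W

Convert each endpoint to a unit vector on the sphere (x = cos φ cos λ, y = cos φ sin λ, z = sin φ).
The central angle between the endpoints is δ = arccos(p₁·p₂) ≈ 2.336 rad (133.8°).
Interpolate at f = 2/3 with slerp weights a = sin((1−f)δ)/sin δ ≈ 0.973, b = sin(fδ)/sin δ ≈ 1.386.
p = a·p₁ + b·p₂ ≈ (-0.665, -0.641, 0.383); φ = arcsin(p_z) ≈ 22.50°, λ = atan2(p_y, p_x) ≈ -136.02°.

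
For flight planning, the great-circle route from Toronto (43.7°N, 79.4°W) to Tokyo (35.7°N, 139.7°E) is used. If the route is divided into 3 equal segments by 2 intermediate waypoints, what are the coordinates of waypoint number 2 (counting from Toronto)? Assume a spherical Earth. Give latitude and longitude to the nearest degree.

Write both endpoints as unit vectors p₁, p₂ with components (cos φ cos λ, cos φ sin λ, sin φ).
The central angle between the endpoints is δ = arccos(p₁·p₂) ≈ 1.623 rad (93.0°).
Interpolate at f = 2/3 with slerp weights a = sin((1−f)δ)/sin δ ≈ 0.516, b = sin(fδ)/sin δ ≈ 0.884.
p = a·p₁ + b·p₂ ≈ (-0.479, 0.098, 0.872); φ = arcsin(p_z) ≈ 60.73°, λ = atan2(p_y, p_x) ≈ 168.45°.

≈ 61°N, 168°E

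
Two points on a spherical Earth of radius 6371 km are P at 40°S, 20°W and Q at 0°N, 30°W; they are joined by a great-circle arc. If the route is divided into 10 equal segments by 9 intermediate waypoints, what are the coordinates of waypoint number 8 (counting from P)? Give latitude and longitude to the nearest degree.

≈ 8°S, 28°W

From cos δ = sin φ₁ sin φ₂ + cos φ₁ cos φ₂ cos Δλ, the central angle is δ ≈ 0.716 rad (41.0°).
Interpolate at f = 8/10 with slerp weights a = sin((1−f)δ)/sin δ ≈ 0.217, b = sin(fδ)/sin δ ≈ 0.826.
p = a·p₁ + b·p₂ ≈ (0.872, -0.470, -0.140); φ = arcsin(p_z) ≈ -8.03°, λ = atan2(p_y, p_x) ≈ -28.33°.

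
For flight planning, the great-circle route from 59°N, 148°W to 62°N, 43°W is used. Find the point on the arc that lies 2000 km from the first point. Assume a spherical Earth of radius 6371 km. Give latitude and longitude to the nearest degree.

≈ 70°N, 114°W

The haversine formula gives a central angle δ ≈ 0.803 rad (46.0°) between the endpoints. The total great-circle distance is δ·R ≈ 0.803 × 6371 ≈ 5119 km, so the target fraction is f = 2000/5119 ≈ 0.391.
Interpolate at f ≈ 0.391 with slerp weights a = sin((1−f)δ)/sin δ ≈ 0.653, b = sin(fδ)/sin δ ≈ 0.429.
p = a·p₁ + b·p₂ ≈ (-0.138, -0.316, 0.939); φ = arcsin(p_z) ≈ 69.85°, λ = atan2(p_y, p_x) ≈ -113.62°.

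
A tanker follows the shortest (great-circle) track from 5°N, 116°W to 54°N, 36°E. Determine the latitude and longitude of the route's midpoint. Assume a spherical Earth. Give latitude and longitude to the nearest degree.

Write both endpoints as unit vectors p₁, p₂ with components (cos φ cos λ, cos φ sin λ, sin φ).
The central angle between the endpoints is δ = arccos(p₁·p₂) ≈ 2.034 rad (116.5°).
Interpolate at f = 1/2 with slerp weights a = sin((1−f)δ)/sin δ ≈ 0.950, b = sin(fδ)/sin δ ≈ 0.950.
p = a·p₁ + b·p₂ ≈ (0.037, -0.523, 0.852); φ = arcsin(p_z) ≈ 58.40°, λ = atan2(p_y, p_x) ≈ -85.96°.

≈ 58°N, 86°W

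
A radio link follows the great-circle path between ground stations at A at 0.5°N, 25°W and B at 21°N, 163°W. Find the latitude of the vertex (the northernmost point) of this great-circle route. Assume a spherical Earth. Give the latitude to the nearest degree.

The great circle lies in the plane with unit normal n̂ = (p₁ × p₂)/|p₁ × p₂|.
Here n̂_z ≈ -0.864; the vertex latitude is φ_max = arccos|n̂_z| ≈ 30.3°.
Check via Clairaut: cos φ_max = |cos φ₁| · sin C = cos(0.5°)·sin(59.7°) ≈ 0.864, again giving ≈ 30.3°.

≈ 30°N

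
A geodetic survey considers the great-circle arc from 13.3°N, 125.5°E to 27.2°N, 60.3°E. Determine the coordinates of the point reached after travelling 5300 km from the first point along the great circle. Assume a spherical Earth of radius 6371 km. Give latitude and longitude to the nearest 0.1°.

≈ 26.6°N, 76.5°E

Convert each endpoint to a unit vector on the sphere (x = cos φ cos λ, y = cos φ sin λ, z = sin φ).
The central angle between the endpoints is δ = arccos(p₁·p₂) ≈ 1.084 rad (62.1°). The total great-circle distance is δ·R ≈ 1.084 × 6371 ≈ 6903 km, so the target fraction is f = 5300/6903 ≈ 0.768.
Interpolate at f ≈ 0.768 with slerp weights a = sin((1−f)δ)/sin δ ≈ 0.282, b = sin(fδ)/sin δ ≈ 0.837.
p = a·p₁ + b·p₂ ≈ (0.209, 0.870, 0.447); φ = arcsin(p_z) ≈ 26.57°, λ = atan2(p_y, p_x) ≈ 76.46°.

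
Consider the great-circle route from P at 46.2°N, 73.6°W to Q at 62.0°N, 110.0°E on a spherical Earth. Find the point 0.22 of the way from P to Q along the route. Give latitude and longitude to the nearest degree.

The haversine formula gives a central angle δ ≈ 1.252 rad (71.8°) between the endpoints.
Interpolate at f = 0.22 with slerp weights a = sin((1−f)δ)/sin δ ≈ 0.873, b = sin(fδ)/sin δ ≈ 0.286.
p = a·p₁ + b·p₂ ≈ (0.125, -0.453, 0.883); φ = arcsin(p_z) ≈ 61.98°, λ = atan2(p_y, p_x) ≈ -74.63°.

≈ 62°N, 75°W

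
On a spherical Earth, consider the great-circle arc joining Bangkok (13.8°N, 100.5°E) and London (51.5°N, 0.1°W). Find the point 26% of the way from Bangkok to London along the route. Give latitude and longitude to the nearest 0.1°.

≈ 30.8°N, 84.8°E

Convert each endpoint to a unit vector on the sphere (x = cos φ cos λ, y = cos φ sin λ, z = sin φ).
The central angle between the endpoints is δ = arccos(p₁·p₂) ≈ 1.495 rad (85.7°).
Interpolate at f = 0.26 with slerp weights a = sin((1−f)δ)/sin δ ≈ 0.897, b = sin(fδ)/sin δ ≈ 0.380.
p = a·p₁ + b·p₂ ≈ (0.078, 0.856, 0.511); φ = arcsin(p_z) ≈ 30.76°, λ = atan2(p_y, p_x) ≈ 84.80°.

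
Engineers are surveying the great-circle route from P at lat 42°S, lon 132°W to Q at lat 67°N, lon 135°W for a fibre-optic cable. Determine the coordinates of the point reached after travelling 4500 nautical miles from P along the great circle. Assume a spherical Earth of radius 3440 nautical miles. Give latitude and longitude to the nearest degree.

≈ lat 33°N, lon 133°W

Convert each endpoint to a unit vector on the sphere (x = cos φ cos λ, y = cos φ sin λ, z = sin φ).
The central angle between the endpoints is δ = arccos(p₁·p₂) ≈ 1.903 rad (109.0°). The total great-circle distance is δ·R ≈ 1.903 × 3440 ≈ 6546 nmi, so the target fraction is f = 4500/6546 ≈ 0.687.
Interpolate at f ≈ 0.687 with slerp weights a = sin((1−f)δ)/sin δ ≈ 0.593, b = sin(fδ)/sin δ ≈ 1.021.
p = a·p₁ + b·p₂ ≈ (-0.577, -0.610, 0.544); φ = arcsin(p_z) ≈ 32.94°, λ = atan2(p_y, p_x) ≈ -133.43°.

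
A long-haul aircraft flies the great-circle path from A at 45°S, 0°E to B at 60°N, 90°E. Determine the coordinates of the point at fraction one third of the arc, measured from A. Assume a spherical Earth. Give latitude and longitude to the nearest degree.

≈ 9°S, 26°E

The haversine formula gives a central angle δ ≈ 2.230 rad (127.8°) between the endpoints.
Interpolate at f = 1/3 with slerp weights a = sin((1−f)δ)/sin δ ≈ 1.260, b = sin(fδ)/sin δ ≈ 0.856.
p = a·p₁ + b·p₂ ≈ (0.891, 0.428, -0.150); φ = arcsin(p_z) ≈ -8.62°, λ = atan2(p_y, p_x) ≈ 25.65°.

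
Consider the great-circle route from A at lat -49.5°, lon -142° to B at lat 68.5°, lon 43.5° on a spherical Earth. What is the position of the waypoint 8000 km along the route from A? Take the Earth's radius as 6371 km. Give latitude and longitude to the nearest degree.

≈ lat 22°, lon -148°

From cos δ = sin φ₁ sin φ₂ + cos φ₁ cos φ₂ cos Δλ, the central angle is δ ≈ 2.807 rad (160.8°). The total great-circle distance is δ·R ≈ 2.807 × 6371 ≈ 17881 km, so the target fraction is f = 8000/17881 ≈ 0.447.
Interpolate at f ≈ 0.447 with slerp weights a = sin((1−f)δ)/sin δ ≈ 3.041, b = sin(fδ)/sin δ ≈ 2.892.
p = a·p₁ + b·p₂ ≈ (-0.788, -0.486, 0.378); φ = arcsin(p_z) ≈ 22.23°, λ = atan2(p_y, p_x) ≈ -148.30°.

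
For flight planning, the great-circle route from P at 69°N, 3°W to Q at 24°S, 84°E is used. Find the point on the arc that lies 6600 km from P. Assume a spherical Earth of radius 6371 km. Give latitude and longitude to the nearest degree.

Convert each endpoint to a unit vector on the sphere (x = cos φ cos λ, y = cos φ sin λ, z = sin φ).
The central angle between the endpoints is δ = arccos(p₁·p₂) ≈ 1.942 rad (111.3°). The total great-circle distance is δ·R ≈ 1.942 × 6371 ≈ 12371 km, so the target fraction is f = 6600/12371 ≈ 0.533.
Interpolate at f ≈ 0.533 with slerp weights a = sin((1−f)δ)/sin δ ≈ 0.844, b = sin(fδ)/sin δ ≈ 0.923.
p = a·p₁ + b·p₂ ≈ (0.390, 0.823, 0.413); φ = arcsin(p_z) ≈ 24.39°, λ = atan2(p_y, p_x) ≈ 64.62°.

≈ 24°N, 65°E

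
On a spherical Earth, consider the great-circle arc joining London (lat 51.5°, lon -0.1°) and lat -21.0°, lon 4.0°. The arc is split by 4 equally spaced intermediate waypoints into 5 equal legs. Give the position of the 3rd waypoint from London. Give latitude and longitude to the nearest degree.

Convert each endpoint to a unit vector on the sphere (x = cos φ cos λ, y = cos φ sin λ, z = sin φ).
The central angle between the endpoints is δ = arccos(p₁·p₂) ≈ 1.267 rad (72.6°).
Interpolate at f = 3/5 with slerp weights a = sin((1−f)δ)/sin δ ≈ 0.509, b = sin(fδ)/sin δ ≈ 0.722.
p = a·p₁ + b·p₂ ≈ (0.989, 0.046, 0.139); φ = arcsin(p_z) ≈ 8.01°, λ = atan2(p_y, p_x) ≈ 2.69°.

≈ lat 8°, lon 3°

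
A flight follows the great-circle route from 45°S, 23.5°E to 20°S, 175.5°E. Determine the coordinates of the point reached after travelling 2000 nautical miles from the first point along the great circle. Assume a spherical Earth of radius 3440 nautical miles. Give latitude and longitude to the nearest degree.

The haversine formula gives a central angle δ ≈ 1.923 rad (110.2°) between the endpoints. The total great-circle distance is δ·R ≈ 1.923 × 3440 ≈ 6615 nmi, so the target fraction is f = 2000/6615 ≈ 0.302.
Interpolate at f ≈ 0.302 with slerp weights a = sin((1−f)δ)/sin δ ≈ 1.037, b = sin(fδ)/sin δ ≈ 0.585.
p = a·p₁ + b·p₂ ≈ (0.125, 0.336, -0.934); φ = arcsin(p_z) ≈ -69.02°, λ = atan2(p_y, p_x) ≈ 69.63°.

≈ 69°S, 70°E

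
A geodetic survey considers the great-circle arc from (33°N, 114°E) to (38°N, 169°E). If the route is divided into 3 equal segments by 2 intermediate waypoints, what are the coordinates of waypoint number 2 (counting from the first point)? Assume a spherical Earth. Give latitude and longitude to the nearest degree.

≈ (39°N, 150°E)

Write both endpoints as unit vectors p₁, p₂ with components (cos φ cos λ, cos φ sin λ, sin φ).
The central angle between the endpoints is δ = arccos(p₁·p₂) ≈ 0.775 rad (44.4°).
Interpolate at f = 2/3 with slerp weights a = sin((1−f)δ)/sin δ ≈ 0.365, b = sin(fδ)/sin δ ≈ 0.706.
p = a·p₁ + b·p₂ ≈ (-0.671, 0.386, 0.634); φ = arcsin(p_z) ≈ 39.31°, λ = atan2(p_y, p_x) ≈ 150.08°.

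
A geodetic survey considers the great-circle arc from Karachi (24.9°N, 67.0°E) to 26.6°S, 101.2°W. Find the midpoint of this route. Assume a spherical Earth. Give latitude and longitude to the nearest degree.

≈ 8°S, 13°W

Convert each endpoint to a unit vector on the sphere (x = cos φ cos λ, y = cos φ sin λ, z = sin φ).
The central angle between the endpoints is δ = arccos(p₁·p₂) ≈ 2.954 rad (169.2°).
Interpolate at f = 1/2 with slerp weights a = sin((1−f)δ)/sin δ ≈ 5.333, b = sin(fδ)/sin δ ≈ 5.333.
p = a·p₁ + b·p₂ ≈ (0.964, -0.225, -0.143); φ = arcsin(p_z) ≈ -8.19°, λ = atan2(p_y, p_x) ≈ -13.14°.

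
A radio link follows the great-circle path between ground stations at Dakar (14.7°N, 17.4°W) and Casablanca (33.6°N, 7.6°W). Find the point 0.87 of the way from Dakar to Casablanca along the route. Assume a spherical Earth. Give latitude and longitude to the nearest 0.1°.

≈ (31.2°N, 9.1°W)

Write both endpoints as unit vectors p₁, p₂ with components (cos φ cos λ, cos φ sin λ, sin φ).
The central angle between the endpoints is δ = arccos(p₁·p₂) ≈ 0.364 rad (20.9°).
Interpolate at f = 0.87 with slerp weights a = sin((1−f)δ)/sin δ ≈ 0.133, b = sin(fδ)/sin δ ≈ 0.875.
p = a·p₁ + b·p₂ ≈ (0.845, -0.135, 0.518); φ = arcsin(p_z) ≈ 31.18°, λ = atan2(p_y, p_x) ≈ -9.07°.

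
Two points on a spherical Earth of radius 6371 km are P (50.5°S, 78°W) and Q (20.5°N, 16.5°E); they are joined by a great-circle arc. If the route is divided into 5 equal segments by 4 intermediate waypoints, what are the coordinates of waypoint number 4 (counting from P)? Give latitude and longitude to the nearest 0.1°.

Convert each endpoint to a unit vector on the sphere (x = cos φ cos λ, y = cos φ sin λ, z = sin φ).
The central angle between the endpoints is δ = arccos(p₁·p₂) ≈ 1.893 rad (108.5°).
Interpolate at f = 4/5 with slerp weights a = sin((1−f)δ)/sin δ ≈ 0.390, b = sin(fδ)/sin δ ≈ 1.053.
p = a·p₁ + b·p₂ ≈ (0.997, 0.038, 0.068); φ = arcsin(p_z) ≈ 3.89°, λ = atan2(p_y, p_x) ≈ 2.16°.

≈ (3.9°N, 2.2°E)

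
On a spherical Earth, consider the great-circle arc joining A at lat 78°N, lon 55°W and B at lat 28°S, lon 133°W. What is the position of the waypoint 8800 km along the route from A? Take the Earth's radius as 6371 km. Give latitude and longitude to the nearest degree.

Write both endpoints as unit vectors p₁, p₂ with components (cos φ cos λ, cos φ sin λ, sin φ).
The central angle between the endpoints is δ = arccos(p₁·p₂) ≈ 2.005 rad (114.9°). The total great-circle distance is δ·R ≈ 2.005 × 6371 ≈ 12776 km, so the target fraction is f = 8800/12776 ≈ 0.689.
Interpolate at f ≈ 0.689 with slerp weights a = sin((1−f)δ)/sin δ ≈ 0.644, b = sin(fδ)/sin δ ≈ 1.083.
p = a·p₁ + b·p₂ ≈ (-0.575, -0.809, 0.122); φ = arcsin(p_z) ≈ 7.00°, λ = atan2(p_y, p_x) ≈ -125.41°.

≈ lat 7°N, lon 125°W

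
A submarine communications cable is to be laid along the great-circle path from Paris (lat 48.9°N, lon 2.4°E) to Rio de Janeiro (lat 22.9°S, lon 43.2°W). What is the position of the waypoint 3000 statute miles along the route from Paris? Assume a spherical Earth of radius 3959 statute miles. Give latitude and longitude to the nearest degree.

Convert each endpoint to a unit vector on the sphere (x = cos φ cos λ, y = cos φ sin λ, z = sin φ).
The central angle between the endpoints is δ = arccos(p₁·p₂) ≈ 1.440 rad (82.5°). The total great-circle distance is δ·R ≈ 1.440 × 3959 ≈ 5701 mi, so the target fraction is f = 3000/5701 ≈ 0.526.
Interpolate at f ≈ 0.526 with slerp weights a = sin((1−f)δ)/sin δ ≈ 0.636, b = sin(fδ)/sin δ ≈ 0.693.
p = a·p₁ + b·p₂ ≈ (0.883, -0.420, 0.209); φ = arcsin(p_z) ≈ 12.09°, λ = atan2(p_y, p_x) ≈ -25.41°.

≈ lat 12°N, lon 25°W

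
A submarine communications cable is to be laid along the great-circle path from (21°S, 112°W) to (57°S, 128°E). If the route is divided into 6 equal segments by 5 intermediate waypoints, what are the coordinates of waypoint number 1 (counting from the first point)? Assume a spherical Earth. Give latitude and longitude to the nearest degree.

Write both endpoints as unit vectors p₁, p₂ with components (cos φ cos λ, cos φ sin λ, sin φ).
The central angle between the endpoints is δ = arccos(p₁·p₂) ≈ 1.524 rad (87.3°).
Interpolate at f = 1/6 with slerp weights a = sin((1−f)δ)/sin δ ≈ 0.956, b = sin(fδ)/sin δ ≈ 0.252.
p = a·p₁ + b·p₂ ≈ (-0.419, -0.720, -0.554); φ = arcsin(p_z) ≈ -33.62°, λ = atan2(p_y, p_x) ≈ -120.19°.

≈ (34°S, 120°W)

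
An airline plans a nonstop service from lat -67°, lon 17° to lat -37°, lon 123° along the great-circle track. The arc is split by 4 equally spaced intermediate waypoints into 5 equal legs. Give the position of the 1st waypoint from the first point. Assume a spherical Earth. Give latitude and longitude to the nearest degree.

≈ lat -70°, lon 50°

The haversine formula gives a central angle δ ≈ 1.084 rad (62.1°) between the endpoints.
Interpolate at f = 1/5 with slerp weights a = sin((1−f)δ)/sin δ ≈ 0.863, b = sin(fδ)/sin δ ≈ 0.243.
p = a·p₁ + b·p₂ ≈ (0.217, 0.262, -0.941); φ = arcsin(p_z) ≈ -70.15°, λ = atan2(p_y, p_x) ≈ 50.38°.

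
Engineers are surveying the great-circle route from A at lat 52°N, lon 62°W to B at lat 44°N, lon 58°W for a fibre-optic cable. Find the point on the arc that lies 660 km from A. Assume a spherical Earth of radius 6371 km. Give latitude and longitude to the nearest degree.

Convert each endpoint to a unit vector on the sphere (x = cos φ cos λ, y = cos φ sin λ, z = sin φ).
The central angle between the endpoints is δ = arccos(p₁·p₂) ≈ 0.147 rad (8.4°). The total great-circle distance is δ·R ≈ 0.147 × 6371 ≈ 938 km, so the target fraction is f = 660/938 ≈ 0.704.
Interpolate at f ≈ 0.704 with slerp weights a = sin((1−f)δ)/sin δ ≈ 0.297, b = sin(fδ)/sin δ ≈ 0.705.
p = a·p₁ + b·p₂ ≈ (0.355, -0.592, 0.724); φ = arcsin(p_z) ≈ 46.38°, λ = atan2(p_y, p_x) ≈ -59.06°.

≈ lat 46°N, lon 59°W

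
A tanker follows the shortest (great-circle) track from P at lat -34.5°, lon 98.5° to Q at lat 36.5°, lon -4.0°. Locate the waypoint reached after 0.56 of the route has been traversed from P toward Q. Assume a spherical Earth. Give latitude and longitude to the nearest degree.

≈ lat 6°, lon 43°

Convert each endpoint to a unit vector on the sphere (x = cos φ cos λ, y = cos φ sin λ, z = sin φ).
The central angle between the endpoints is δ = arccos(p₁·p₂) ≈ 2.072 rad (118.7°).
Interpolate at f = 0.56 with slerp weights a = sin((1−f)δ)/sin δ ≈ 0.901, b = sin(fδ)/sin δ ≈ 1.045.
p = a·p₁ + b·p₂ ≈ (0.728, 0.676, 0.111); φ = arcsin(p_z) ≈ 6.39°, λ = atan2(p_y, p_x) ≈ 42.86°.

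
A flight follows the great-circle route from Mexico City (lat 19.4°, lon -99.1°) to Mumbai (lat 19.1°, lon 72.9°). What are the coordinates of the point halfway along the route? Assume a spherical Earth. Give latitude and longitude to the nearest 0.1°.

≈ lat 78.7°, lon -12.4°

The haversine formula gives a central angle δ ≈ 2.456 rad (140.7°) between the endpoints.
Interpolate at f = 1/2 with slerp weights a = sin((1−f)δ)/sin δ ≈ 1.487, b = sin(fδ)/sin δ ≈ 1.487.
p = a·p₁ + b·p₂ ≈ (0.191, -0.042, 0.981); φ = arcsin(p_z) ≈ 78.70°, λ = atan2(p_y, p_x) ≈ -12.35°.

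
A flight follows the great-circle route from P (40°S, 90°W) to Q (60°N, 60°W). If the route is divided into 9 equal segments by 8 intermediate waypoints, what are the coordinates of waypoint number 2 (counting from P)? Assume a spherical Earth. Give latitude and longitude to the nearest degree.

≈ (18°S, 84°W)

Convert each endpoint to a unit vector on the sphere (x = cos φ cos λ, y = cos φ sin λ, z = sin φ).
The central angle between the endpoints is δ = arccos(p₁·p₂) ≈ 1.798 rad (103.0°).
Interpolate at f = 2/9 with slerp weights a = sin((1−f)δ)/sin δ ≈ 1.011, b = sin(fδ)/sin δ ≈ 0.399.
p = a·p₁ + b·p₂ ≈ (0.100, -0.947, -0.304); φ = arcsin(p_z) ≈ -17.71°, λ = atan2(p_y, p_x) ≈ -83.99°.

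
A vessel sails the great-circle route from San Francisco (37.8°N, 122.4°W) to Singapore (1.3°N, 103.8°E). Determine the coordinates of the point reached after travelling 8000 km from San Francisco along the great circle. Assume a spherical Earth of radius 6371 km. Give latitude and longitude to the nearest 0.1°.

The haversine formula gives a central angle δ ≈ 2.133 rad (122.2°) between the endpoints. The total great-circle distance is δ·R ≈ 2.133 × 6371 ≈ 13588 km, so the target fraction is f = 8000/13588 ≈ 0.589.
Interpolate at f ≈ 0.589 with slerp weights a = sin((1−f)δ)/sin δ ≈ 0.909, b = sin(fδ)/sin δ ≈ 1.124.
p = a·p₁ + b·p₂ ≈ (-0.653, 0.485, 0.582); φ = arcsin(p_z) ≈ 35.62°, λ = atan2(p_y, p_x) ≈ 143.40°.

≈ 35.6°N, 143.4°E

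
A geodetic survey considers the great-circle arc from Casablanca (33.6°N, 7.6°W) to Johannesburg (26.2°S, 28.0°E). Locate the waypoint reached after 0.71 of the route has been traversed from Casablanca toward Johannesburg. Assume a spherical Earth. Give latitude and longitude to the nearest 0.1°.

≈ 8.9°S, 17.7°E

The haversine formula gives a central angle δ ≈ 1.199 rad (68.7°) between the endpoints.
Interpolate at f = 0.71 with slerp weights a = sin((1−f)δ)/sin δ ≈ 0.366, b = sin(fδ)/sin δ ≈ 0.807.
p = a·p₁ + b·p₂ ≈ (0.941, 0.300, -0.154); φ = arcsin(p_z) ≈ -8.86°, λ = atan2(p_y, p_x) ≈ 17.66°.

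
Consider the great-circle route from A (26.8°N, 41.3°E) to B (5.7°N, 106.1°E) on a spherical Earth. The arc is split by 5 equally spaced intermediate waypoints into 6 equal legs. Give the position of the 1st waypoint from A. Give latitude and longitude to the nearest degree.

≈ (25°N, 53°E)

Convert each endpoint to a unit vector on the sphere (x = cos φ cos λ, y = cos φ sin λ, z = sin φ).
The central angle between the endpoints is δ = arccos(p₁·p₂) ≈ 1.134 rad (65.0°).
Interpolate at f = 1/6 with slerp weights a = sin((1−f)δ)/sin δ ≈ 0.894, b = sin(fδ)/sin δ ≈ 0.207.
p = a·p₁ + b·p₂ ≈ (0.543, 0.725, 0.424); φ = arcsin(p_z) ≈ 25.08°, λ = atan2(p_y, p_x) ≈ 53.20°.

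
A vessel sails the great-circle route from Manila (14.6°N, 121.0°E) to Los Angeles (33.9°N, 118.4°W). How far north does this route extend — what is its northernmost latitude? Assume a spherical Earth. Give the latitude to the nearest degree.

The great circle lies in the plane with unit normal n̂ = (p₁ × p₂)/|p₁ × p₂|.
Here n̂_z ≈ +0.718; the vertex latitude is φ_max = arccos|n̂_z| ≈ 44.1°.
Check via Clairaut: cos φ_max = |cos φ₁| · sin C = cos(14.6°)·sin(47.9°) ≈ 0.718, again giving ≈ 44.1°.

≈ 44°N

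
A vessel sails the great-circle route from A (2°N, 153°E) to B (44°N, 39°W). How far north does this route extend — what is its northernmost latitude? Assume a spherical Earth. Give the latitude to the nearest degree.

≈ 78°N

The great circle lies in the plane with unit normal n̂ = (p₁ × p₂)/|p₁ × p₂|.
Here n̂_z ≈ +0.204; the vertex latitude is φ_max = arccos|n̂_z| ≈ 78.3°.
Check via Clairaut: cos φ_max = |cos φ₁| · sin C = cos(2.0°)·sin(11.8°) ≈ 0.204, again giving ≈ 78.3°.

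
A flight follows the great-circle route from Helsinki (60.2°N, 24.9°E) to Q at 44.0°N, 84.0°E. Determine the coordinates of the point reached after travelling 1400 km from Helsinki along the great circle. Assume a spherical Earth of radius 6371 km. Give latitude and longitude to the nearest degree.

Convert each endpoint to a unit vector on the sphere (x = cos φ cos λ, y = cos φ sin λ, z = sin φ).
The central angle between the endpoints is δ = arccos(p₁·p₂) ≈ 0.666 rad (38.2°). The total great-circle distance is δ·R ≈ 0.666 × 6371 ≈ 4242 km, so the target fraction is f = 1400/4242 ≈ 0.330.
Interpolate at f ≈ 0.330 with slerp weights a = sin((1−f)δ)/sin δ ≈ 0.698, b = sin(fδ)/sin δ ≈ 0.353.
p = a·p₁ + b·p₂ ≈ (0.341, 0.399, 0.851); φ = arcsin(p_z) ≈ 58.35°, λ = atan2(p_y, p_x) ≈ 49.42°.

≈ 58°N, 49°E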